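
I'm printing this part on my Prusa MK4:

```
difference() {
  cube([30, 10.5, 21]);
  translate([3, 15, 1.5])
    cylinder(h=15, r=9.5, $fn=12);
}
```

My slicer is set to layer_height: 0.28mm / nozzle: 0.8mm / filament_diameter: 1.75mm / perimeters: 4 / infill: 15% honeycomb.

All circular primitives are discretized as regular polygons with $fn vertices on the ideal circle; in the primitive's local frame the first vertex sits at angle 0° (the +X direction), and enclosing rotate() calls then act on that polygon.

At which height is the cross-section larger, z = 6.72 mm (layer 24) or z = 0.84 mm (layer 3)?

Layer 24 (z = 6.72): the cube is present — its section is the full 30×10.5 rectangle (area 315.00 mm²); the r=9.5 cylinder at (3, 15) contributes a regular 12-gon of circumradius 9.5 (area = (12/2)·9.500²·sin(360°/12) = 270.75 mm²); Subtracting the remaining from the first: starting from the 30×10.5 cube (315.00 mm²), the r=9.5 cylinder at (3, 15) partially overlaps it — only the 41.44 mm² overlap (of its 270.75 mm²) is removed, clipping the outline — area = 273.56 mm². So its area = 273.56 mm². Layer 3 (z = 0.84): the cube (footprint 30×10.5) is included at this height (area 315.00 mm²); the cylinder at (3, 15) is absent (z outside [1.5, 16.5]); After the difference (first − rest): none of the subtracted shapes is present at this height, so the 30×10.5 cube is unchanged — area = 315.00 mm². So its area = 315.00 mm². Layer 3 is larger (315.00 vs 273.56 mm²).

layer 3 (z = 0.84 mm)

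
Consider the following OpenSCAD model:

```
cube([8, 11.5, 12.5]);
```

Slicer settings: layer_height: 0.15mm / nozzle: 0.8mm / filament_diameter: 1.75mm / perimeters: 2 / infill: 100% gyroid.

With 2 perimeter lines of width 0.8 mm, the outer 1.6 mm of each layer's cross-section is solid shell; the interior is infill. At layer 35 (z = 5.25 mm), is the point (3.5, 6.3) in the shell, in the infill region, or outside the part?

infill

At z = 5.25 mm: the 8×11.5 cube contributes its full rectangle. Overall, the cross-section is a single solid region. The nearest boundary edge runs (0.00, 11.50)→(0.00, 0.00); distance from the point to it = 3.50 mm. The point is inside the cross-section and 3.50 mm from the nearest boundary — more than the 1.6 mm shell width (2 × 0.8), so it's in the infill interior.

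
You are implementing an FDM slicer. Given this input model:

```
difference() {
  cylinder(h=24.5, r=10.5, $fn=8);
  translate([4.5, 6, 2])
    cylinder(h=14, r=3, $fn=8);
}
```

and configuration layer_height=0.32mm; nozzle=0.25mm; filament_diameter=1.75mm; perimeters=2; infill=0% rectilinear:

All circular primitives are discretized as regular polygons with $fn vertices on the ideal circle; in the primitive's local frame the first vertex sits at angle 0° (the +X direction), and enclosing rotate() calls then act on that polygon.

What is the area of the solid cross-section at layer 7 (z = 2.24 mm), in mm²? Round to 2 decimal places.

287.26 mm²

At z = 2.24 mm: the cylinder: section is a regular 8-gon, circumradius r=10.5 (area = (8/2)·10.500²·sin(360°/8) = 311.83 mm²); the cylinder at (4.5, 6): section is a regular 8-gon, circumradius r=3 (area = (8/2)·3.000²·sin(360°/8) = 25.46 mm²); Subtracting the remaining from the first: starting from the r=10.5 cylinder (311.83 mm²), the r=3 cylinder at (4.5, 6) partially overlaps it — only the 24.57 mm² overlap (of its 25.46 mm²) is removed, clipping the outline — area = 287.26 mm². Overall, the cross-section is a single solid region. Net area = 287.26 mm².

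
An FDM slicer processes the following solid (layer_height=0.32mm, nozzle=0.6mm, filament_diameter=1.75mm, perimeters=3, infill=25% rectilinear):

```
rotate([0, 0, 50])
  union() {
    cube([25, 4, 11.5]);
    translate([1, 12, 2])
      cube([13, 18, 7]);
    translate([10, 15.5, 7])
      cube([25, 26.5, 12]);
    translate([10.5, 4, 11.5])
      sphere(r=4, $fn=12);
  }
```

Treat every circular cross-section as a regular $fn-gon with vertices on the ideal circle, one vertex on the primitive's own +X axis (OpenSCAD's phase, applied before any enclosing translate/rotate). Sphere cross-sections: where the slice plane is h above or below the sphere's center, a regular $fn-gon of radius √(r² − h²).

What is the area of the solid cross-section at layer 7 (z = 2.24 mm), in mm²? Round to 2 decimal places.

334.00 mm²

At z = 2.24 mm: the cube (footprint 25×4) is included at this height (area 100.00 mm²); the cube at (1, 12) is present — its section is the full 13×18 rectangle (area 234.00 mm²); the cube at (10, 15.5) is absent (z outside [7, 19]); the sphere at (10.5, 4) is not intersected at this z (|z−center|=9.260 > r=4); Combining (union): the 2 present regions are separate (no shared area or edge), so areas and boundary lengths simply add and each stays a separate island — area = 334.00 mm²; (whole slice rotated 50° about Z — lengths, areas and connectivity unchanged). Overall, the cross-section has 2 separate islands. Net area = 334.00 mm².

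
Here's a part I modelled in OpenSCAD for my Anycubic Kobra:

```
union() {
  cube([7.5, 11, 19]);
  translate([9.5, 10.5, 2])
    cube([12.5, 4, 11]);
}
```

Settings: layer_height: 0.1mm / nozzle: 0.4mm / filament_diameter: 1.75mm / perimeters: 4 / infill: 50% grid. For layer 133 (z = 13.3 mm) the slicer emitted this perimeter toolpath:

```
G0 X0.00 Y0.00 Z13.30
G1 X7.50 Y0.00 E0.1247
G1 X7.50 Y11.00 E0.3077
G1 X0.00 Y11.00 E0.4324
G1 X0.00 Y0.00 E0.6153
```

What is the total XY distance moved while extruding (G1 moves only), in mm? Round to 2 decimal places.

37.00 mm

Sum the Euclidean lengths of each G1 segment: total = 37.00 mm.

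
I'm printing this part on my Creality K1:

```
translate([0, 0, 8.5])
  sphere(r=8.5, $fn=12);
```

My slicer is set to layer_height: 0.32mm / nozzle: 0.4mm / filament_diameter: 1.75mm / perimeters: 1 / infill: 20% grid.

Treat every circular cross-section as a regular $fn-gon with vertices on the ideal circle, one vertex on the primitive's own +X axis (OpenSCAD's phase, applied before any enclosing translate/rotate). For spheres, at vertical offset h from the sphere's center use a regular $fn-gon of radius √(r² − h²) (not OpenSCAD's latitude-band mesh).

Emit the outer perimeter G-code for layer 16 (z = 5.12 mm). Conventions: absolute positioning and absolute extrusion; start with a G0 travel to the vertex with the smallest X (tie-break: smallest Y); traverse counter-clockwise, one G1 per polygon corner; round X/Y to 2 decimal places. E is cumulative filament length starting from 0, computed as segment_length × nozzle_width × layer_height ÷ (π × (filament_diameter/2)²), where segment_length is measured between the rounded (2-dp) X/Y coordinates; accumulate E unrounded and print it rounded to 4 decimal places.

G0 X-7.80 Y0.00 Z5.12
G1 X-6.75 Y-3.90 E0.2149
G1 X-3.90 Y-6.75 E0.4294
G1 X0.00 Y-7.80 E0.6444
G1 X3.90 Y-6.75 E0.8593
G1 X6.75 Y-3.90 E1.0738
G1 X7.80 Y0.00 E1.2887
G1 X6.75 Y3.90 E1.5036
G1 X3.90 Y6.75 E1.7181
G1 X0.00 Y7.80 E1.9331
G1 X-3.90 Y6.75 E2.1480
G1 X-6.75 Y3.90 E2.3625
G1 X-7.80 Y0.00 E2.5774

At z = 5.12 mm: the r=8.5 sphere contributes a regular 12-gon of circumradius √(8.5²−3.38²) = 7.799. The outline is a single polygon with 12 vertices. Extrusion per mm of travel: 0.4 × 0.32 / (π × 0.875²) = 0.053216. Accumulating E over each segment gives final E = 2.5774.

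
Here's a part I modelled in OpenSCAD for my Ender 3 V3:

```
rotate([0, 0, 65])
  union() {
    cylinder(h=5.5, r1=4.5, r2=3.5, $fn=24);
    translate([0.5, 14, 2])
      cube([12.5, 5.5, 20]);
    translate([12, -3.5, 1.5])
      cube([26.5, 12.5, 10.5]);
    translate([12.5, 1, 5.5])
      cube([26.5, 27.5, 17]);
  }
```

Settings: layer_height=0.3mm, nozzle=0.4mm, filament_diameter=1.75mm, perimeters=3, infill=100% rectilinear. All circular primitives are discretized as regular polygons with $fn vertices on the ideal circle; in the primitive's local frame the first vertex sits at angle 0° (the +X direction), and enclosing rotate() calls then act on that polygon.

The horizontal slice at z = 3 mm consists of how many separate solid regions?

At z = 3 mm: the cone (r1=4.5→r2=3.5) has section circumradius 3.955 here — a regular 24-gon; the cube at (0.5, 14) (footprint 12.5×5.5) is included at this height; the cube at (12, -3.5) is present — its section is the full 26.5×12.5 rectangle; the cube at (12.5, 1) is not intersected at this z (z outside [5.5, 22.5]); Taking the union: the 3 present regions are separate (no shared area or edge), so areas and boundary lengths simply add and each stays a separate island — 3 connected regions; (rotated 65° about Z; rotation is an isometry so areas/perimeters/island counts are preserved). The result has 3 disconnected regions.

3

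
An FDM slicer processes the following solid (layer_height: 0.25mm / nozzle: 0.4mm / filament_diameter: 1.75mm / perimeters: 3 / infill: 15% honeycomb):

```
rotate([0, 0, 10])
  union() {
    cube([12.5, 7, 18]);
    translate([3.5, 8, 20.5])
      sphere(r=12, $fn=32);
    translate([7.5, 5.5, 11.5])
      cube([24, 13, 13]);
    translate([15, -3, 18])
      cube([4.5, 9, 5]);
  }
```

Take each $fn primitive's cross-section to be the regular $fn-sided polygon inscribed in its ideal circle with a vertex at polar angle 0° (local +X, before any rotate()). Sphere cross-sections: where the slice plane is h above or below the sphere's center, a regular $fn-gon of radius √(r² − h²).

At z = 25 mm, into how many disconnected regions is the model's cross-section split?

1

At z = 25 mm: the cube is absent (z outside [0, 18]); the sphere at (3.5, 8): section is a regular 32-gon, circumradius = √(r²−h²) = √(12²−4.5²) = 11.124; the cube at (7.5, 5.5) does not reach this height (z outside [11.5, 24.5]); the cube at (15, -3) is not intersected at this z (z outside [18, 23]); Taking the union: only the r=12 sphere at (3.5, 8) is present, so the union is just that shape — 1 connected region; (whole slice rotated 10° about Z — lengths, areas and connectivity unchanged). The result has 1 disconnected region.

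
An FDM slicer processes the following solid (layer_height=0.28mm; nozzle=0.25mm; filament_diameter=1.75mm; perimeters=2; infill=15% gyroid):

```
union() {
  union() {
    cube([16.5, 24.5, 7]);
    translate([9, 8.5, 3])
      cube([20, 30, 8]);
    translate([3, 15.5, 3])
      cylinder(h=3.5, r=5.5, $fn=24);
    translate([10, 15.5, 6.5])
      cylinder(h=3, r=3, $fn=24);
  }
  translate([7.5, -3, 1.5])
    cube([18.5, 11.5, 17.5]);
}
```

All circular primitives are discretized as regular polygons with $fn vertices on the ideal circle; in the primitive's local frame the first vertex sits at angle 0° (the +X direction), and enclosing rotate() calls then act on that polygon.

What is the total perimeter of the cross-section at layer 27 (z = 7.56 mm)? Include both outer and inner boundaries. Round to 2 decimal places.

At z = 7.56 mm: the cube is absent (z outside [0, 7]); the cube at (9, 8.5) (footprint 20×30) is included at this height (perimeter 100.00 mm); the cylinder at (3, 15.5) does not reach this height (z outside [3, 6.5]); the r=3 cylinder at (10, 15.5) gives a regular 24-gon of circumradius 3 (constant along its height) (perimeter = 2·24·3.000·sin(180°/24) = 18.80 mm); Taking the union: the regions partially overlap (shared area 19.83 mm²), so the edge portions inside another operand are dropped and the merged outline is re-measured after clipping — boundary = 101.74 mm; the cube at (7.5, -3) (footprint 18.5×11.5) is included at this height (perimeter 60.00 mm); Taking the union: the 2 present regions share edge segments without overlapping in area, so areas simply add but the touching pieces fuse into one outline (the shared edge portions become interior and drop out of the boundary) — boundary = 127.74 mm. Overall, the cross-section is a single solid region. Total boundary length (outer) = 127.74 mm.

127.74 mm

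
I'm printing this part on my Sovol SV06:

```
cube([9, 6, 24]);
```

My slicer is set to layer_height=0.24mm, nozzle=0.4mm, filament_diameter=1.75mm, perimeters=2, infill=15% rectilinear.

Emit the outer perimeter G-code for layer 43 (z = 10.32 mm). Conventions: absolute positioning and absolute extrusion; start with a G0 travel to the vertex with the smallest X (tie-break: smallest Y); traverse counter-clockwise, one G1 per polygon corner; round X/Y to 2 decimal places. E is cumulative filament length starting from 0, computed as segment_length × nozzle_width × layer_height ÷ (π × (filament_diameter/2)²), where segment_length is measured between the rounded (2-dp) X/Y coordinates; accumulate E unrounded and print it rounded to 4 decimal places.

At z = 10.32 mm: the cube (footprint 9×6) is included at this height. The outline is a single polygon with 4 vertices. Extrusion per mm of travel: 0.4 × 0.24 / (π × 0.875²) = 0.039912. Accumulating E over each segment gives final E = 1.1974.

G0 X0.00 Y0.00 Z10.32
G1 X9.00 Y0.00 E0.3592
G1 X9.00 Y6.00 E0.5987
G1 X0.00 Y6.00 E0.9579
G1 X0.00 Y0.00 E1.1974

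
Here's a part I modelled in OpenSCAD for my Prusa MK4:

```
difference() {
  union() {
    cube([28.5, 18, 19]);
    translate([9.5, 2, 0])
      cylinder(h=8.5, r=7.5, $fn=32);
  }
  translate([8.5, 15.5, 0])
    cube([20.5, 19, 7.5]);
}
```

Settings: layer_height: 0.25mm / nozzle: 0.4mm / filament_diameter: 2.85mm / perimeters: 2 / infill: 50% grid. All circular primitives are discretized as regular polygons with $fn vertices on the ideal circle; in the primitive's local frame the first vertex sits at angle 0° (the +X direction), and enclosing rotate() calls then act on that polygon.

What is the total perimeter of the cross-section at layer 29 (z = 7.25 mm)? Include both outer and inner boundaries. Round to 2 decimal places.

98.08 mm

At z = 7.25 mm: the 28.5×18 cube contributes its full rectangle (perimeter 93.00 mm); the cylinder at (9.5, 2): section is a regular 32-gon, circumradius r=7.5 (perimeter = 2·32·7.500·sin(180°/32) = 47.05 mm); Combining (union): the regions partially overlap (shared area 117.34 mm²), so the edge portions inside another operand are dropped and the merged outline is re-measured after clipping — boundary = 98.08 mm; the cube at (8.5, 15.5) is present — its section is the full 20.5×19 rectangle (perimeter 79.00 mm); After the difference (first − rest): starting from that combined region, the 20.5×19 cube at (8.5, 15.5) partially overlaps it — only the 50.00 mm² overlap (of its 389.50 mm²) is removed, clipping the outline — boundary = 98.08 mm. Overall, the cross-section is a single solid region. Total boundary length (outer) = 98.08 mm.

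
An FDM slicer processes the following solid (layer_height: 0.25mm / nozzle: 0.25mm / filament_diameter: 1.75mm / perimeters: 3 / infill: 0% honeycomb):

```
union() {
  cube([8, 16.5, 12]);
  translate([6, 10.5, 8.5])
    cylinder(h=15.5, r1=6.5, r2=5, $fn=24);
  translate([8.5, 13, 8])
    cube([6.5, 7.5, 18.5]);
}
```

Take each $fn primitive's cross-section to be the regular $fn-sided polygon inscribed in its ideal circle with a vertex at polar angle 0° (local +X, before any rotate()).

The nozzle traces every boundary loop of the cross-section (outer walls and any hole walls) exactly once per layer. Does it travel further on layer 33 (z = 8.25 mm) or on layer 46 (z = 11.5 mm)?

layer 33 (z = 8.25 mm)

Layer 33 (z = 8.25): the 8×16.5 cube contributes its full rectangle (perimeter 49.00 mm); the cone at (6, 10.5) is not intersected at this z (z outside [8.5, 24]); the 6.5×7.5 cube at (8.5, 13) contributes its full rectangle (perimeter 28.00 mm); Taking the union: the 2 present regions are separate (no shared area or edge), so areas and boundary lengths simply add and each stays a separate island — boundary = 77.00 mm. So its perimeter = 77.00 mm. Layer 46 (z = 11.5): the 8×16.5 cube contributes its full rectangle (perimeter 49.00 mm); the cone at (6, 10.5) contributes a regular 24-gon of circumradius 6.210 (interpolated between r1=6.5 and r2=5 at t=0.194) (perimeter = 2·24·6.210·sin(180°/24) = 38.91 mm); the 6.5×7.5 cube at (8.5, 13) contributes its full rectangle (perimeter 28.00 mm); Combining (union): the regions partially overlap (shared area 89.67 mm²), so the edge portions inside another operand are dropped and the merged outline is re-measured after clipping — boundary = 69.94 mm. So its perimeter = 69.94 mm. Layer 33 is larger (77.00 vs 69.94 mm).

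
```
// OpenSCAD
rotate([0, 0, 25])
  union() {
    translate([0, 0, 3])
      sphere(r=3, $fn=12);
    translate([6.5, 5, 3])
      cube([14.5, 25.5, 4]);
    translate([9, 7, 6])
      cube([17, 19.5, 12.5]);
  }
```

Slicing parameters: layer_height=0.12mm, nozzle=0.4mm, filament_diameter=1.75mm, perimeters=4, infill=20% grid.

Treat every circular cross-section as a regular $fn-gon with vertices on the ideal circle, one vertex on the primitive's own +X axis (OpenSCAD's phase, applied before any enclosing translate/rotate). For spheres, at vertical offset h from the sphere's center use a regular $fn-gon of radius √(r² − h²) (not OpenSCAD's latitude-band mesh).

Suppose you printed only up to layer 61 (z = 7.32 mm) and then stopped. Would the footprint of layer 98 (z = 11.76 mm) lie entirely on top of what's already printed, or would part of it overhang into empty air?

entirely on top

Compare the two slices. At z = 7.32: the sphere does not reach this height (|z−center|=4.320 > r=3); the cube at (6.5, 5) does not reach this height (z outside [3, 7]); the cube at (9, 7) is present — its section is the full 17×19.5 rectangle (area 331.50 mm²); Merging all regions: only the 17×19.5 cube at (9, 7) is present, so the union is just that shape — area = 331.50 mm²; (whole slice rotated 25° about Z — lengths, areas and connectivity unchanged). At z = 11.76: the sphere does not reach this height (|z−center|=8.760 > r=3); the cube at (6.5, 5) is not intersected at this z (z outside [3, 7]); the 17×19.5 cube at (9, 7) contributes its full rectangle (area 331.50 mm²); Combining (union): only the 17×19.5 cube at (9, 7) is present, so the union is just that shape — area = 331.50 mm²; (rotated 25° about Z; rotation is an isometry so areas/perimeters/island counts are preserved). Checking containment: the cross-section at z = 11.76 is a subset of the cross-section at z = 7.32.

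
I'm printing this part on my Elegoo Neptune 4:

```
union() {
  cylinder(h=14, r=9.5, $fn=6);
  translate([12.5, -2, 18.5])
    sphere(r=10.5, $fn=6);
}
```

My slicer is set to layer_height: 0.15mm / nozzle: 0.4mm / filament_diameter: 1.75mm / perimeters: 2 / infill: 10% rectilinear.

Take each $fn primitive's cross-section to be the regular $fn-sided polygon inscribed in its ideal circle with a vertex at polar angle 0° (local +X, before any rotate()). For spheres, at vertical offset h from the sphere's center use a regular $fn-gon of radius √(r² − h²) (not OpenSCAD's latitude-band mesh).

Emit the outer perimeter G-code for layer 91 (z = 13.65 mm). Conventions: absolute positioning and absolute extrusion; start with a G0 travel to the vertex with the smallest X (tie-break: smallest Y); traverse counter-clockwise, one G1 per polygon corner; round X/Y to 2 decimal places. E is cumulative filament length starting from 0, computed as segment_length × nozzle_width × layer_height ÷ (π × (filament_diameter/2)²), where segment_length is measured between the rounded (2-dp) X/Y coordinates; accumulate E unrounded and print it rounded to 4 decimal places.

G0 X-9.50 Y0.00 Z13.65
G1 X-4.75 Y-8.23 E0.2370
G1 X4.75 Y-8.23 E0.4740
G1 X5.77 Y-6.47 E0.5248
G1 X7.84 Y-10.07 E0.6283
G1 X17.16 Y-10.07 E0.8608
G1 X21.81 Y-2.00 E1.0932
G1 X17.16 Y6.07 E1.3255
G1 X7.84 Y6.07 E1.5580
G1 X6.92 Y4.47 E1.6040
G1 X4.75 Y8.23 E1.7123
G1 X-4.75 Y8.23 E1.9493
G1 X-9.50 Y0.00 E2.1863

At z = 13.65 mm: the r=9.5 cylinder contributes a regular 6-gon of circumradius 9.5; the r=10.5 sphere at (12.5, -2) slices to a regular 6-gon of circumradius 9.313 (√(r²−h²) with h=4.85 from center); Combining (union): the regions partially overlap (shared area 33.36 mm²), so overlapping operands fuse into one piece — 1 connected region. The outline is a single polygon with 12 vertices. Extrusion per mm of travel: 0.4 × 0.15 / (π × 0.875²) = 0.024945. Accumulating E over each segment gives final E = 2.1863.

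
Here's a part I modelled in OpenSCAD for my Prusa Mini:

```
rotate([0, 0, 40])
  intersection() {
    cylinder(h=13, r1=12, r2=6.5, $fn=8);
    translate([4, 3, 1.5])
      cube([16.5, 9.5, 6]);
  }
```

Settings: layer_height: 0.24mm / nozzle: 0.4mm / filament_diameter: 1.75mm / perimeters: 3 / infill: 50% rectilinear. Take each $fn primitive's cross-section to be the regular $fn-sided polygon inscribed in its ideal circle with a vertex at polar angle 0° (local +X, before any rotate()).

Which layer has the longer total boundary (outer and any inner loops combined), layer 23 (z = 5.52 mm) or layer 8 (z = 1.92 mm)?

layer 8 (z = 1.92 mm)

Layer 23 (z = 5.52): the cone (r1=12→r2=6.5) has section circumradius 9.665 here — a regular 8-gon (perimeter = 2·8·9.665·sin(180°/8) = 59.18 mm); the cube at (4, 3) (footprint 16.5×9.5) is included at this height (perimeter 52.00 mm); After intersecting: the 16.5×9.5 cube at (4, 3) partially overlaps the cone; clipping to the common part keeps 15.57 mm² — boundary = 16.65 mm; (whole slice rotated 40° about Z — lengths, areas and connectivity unchanged). So its perimeter = 16.65 mm. Layer 8 (z = 1.92): the cone: at t=0.148 of its height the radius interpolates to r₁+(r₂−r₁)t = 11.188, giving a regular 8-gon of that circumradius (perimeter = 2·8·11.188·sin(180°/8) = 68.50 mm); the cube at (4, 3) is present — its section is the full 16.5×9.5 rectangle (perimeter 52.00 mm); After intersecting: the 16.5×9.5 cube at (4, 3) partially overlaps the cone; clipping to the common part keeps 27.37 mm² — boundary = 22.02 mm; (whole slice rotated 40° about Z — lengths, areas and connectivity unchanged). So its perimeter = 22.02 mm. Layer 8 is larger (22.02 vs 16.65 mm).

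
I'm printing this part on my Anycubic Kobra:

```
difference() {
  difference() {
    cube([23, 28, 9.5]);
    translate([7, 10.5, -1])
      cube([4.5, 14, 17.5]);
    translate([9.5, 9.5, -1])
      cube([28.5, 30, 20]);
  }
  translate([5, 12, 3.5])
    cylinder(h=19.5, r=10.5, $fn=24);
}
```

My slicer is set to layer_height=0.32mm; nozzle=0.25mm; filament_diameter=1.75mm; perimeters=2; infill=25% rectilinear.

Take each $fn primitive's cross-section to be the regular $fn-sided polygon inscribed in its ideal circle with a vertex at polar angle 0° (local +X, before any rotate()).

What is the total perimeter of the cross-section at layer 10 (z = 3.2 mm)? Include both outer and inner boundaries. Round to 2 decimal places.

107.00 mm

At z = 3.2 mm: the cube (footprint 23×28) is included at this height (perimeter 102.00 mm); the cube at (7, 10.5) is present — its section is the full 4.5×14 rectangle (perimeter 37.00 mm); the 28.5×30 cube at (9.5, 9.5) contributes its full rectangle (perimeter 117.00 mm); Subtracting the remaining from the first: starting from the 23×28 cube, the 4.5×14 cube at (7, 10.5) lies wholly inside it (removes its full 63.00 mm² and its 37.00 mm outline becomes a hole wall); the 28.5×30 cube at (9.5, 9.5) partially overlaps it — only the 221.75 mm² overlap (of its 855.00 mm²) is removed, clipping the outline — boundary = 107.00 mm; the cylinder at (5, 12) does not reach this height (z outside [3.5, 23]); After the difference (first − rest): none of the subtracted shapes is present at this height, so the result so far is unchanged — boundary = 107.00 mm. Overall, the cross-section is a single solid region. Total boundary length (outer) = 107.00 mm.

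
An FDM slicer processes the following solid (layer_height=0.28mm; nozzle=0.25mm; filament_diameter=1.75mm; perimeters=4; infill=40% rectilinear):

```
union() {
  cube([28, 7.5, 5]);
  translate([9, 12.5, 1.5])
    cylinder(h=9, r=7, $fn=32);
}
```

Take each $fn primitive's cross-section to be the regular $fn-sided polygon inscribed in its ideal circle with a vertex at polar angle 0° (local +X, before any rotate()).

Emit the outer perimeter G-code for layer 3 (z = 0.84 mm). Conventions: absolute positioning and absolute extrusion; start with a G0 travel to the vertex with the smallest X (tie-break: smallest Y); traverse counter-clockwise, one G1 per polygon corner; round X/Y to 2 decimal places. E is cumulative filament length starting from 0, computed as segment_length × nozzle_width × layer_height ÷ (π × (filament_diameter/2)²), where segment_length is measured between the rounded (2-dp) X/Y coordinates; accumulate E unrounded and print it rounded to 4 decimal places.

At z = 0.84 mm: the 28×7.5 cube contributes its full rectangle; the cylinder at (9, 12.5) is not intersected at this z (z outside [1.5, 10.5]); Merging all regions: only the 28×7.5 cube is present, so the union is just that shape — 1 connected region. The outline is a single polygon with 4 vertices. Extrusion per mm of travel: 0.25 × 0.28 / (π × 0.875²) = 0.029103. Accumulating E over each segment gives final E = 2.0663.

G0 X0.00 Y0.00 Z0.84
G1 X28.00 Y0.00 E0.8149
G1 X28.00 Y7.50 E1.0331
G1 X0.00 Y7.50 E1.8480
G1 X0.00 Y0.00 E2.0663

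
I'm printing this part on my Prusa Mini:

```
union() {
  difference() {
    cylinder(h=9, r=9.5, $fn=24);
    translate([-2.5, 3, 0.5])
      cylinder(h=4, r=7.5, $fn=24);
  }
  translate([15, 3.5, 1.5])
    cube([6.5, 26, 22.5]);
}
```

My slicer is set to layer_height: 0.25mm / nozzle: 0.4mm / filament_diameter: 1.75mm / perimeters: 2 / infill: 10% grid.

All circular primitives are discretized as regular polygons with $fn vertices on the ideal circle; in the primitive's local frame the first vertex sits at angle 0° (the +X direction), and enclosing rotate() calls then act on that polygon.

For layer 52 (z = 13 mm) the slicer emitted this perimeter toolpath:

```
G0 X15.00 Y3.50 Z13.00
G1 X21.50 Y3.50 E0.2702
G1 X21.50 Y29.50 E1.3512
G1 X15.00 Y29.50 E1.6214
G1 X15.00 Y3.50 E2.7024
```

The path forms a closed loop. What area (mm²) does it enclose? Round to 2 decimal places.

169.00 mm²

Apply the shoelace formula to the sequence of (X, Y) vertices; enclosed area = 169.00 mm².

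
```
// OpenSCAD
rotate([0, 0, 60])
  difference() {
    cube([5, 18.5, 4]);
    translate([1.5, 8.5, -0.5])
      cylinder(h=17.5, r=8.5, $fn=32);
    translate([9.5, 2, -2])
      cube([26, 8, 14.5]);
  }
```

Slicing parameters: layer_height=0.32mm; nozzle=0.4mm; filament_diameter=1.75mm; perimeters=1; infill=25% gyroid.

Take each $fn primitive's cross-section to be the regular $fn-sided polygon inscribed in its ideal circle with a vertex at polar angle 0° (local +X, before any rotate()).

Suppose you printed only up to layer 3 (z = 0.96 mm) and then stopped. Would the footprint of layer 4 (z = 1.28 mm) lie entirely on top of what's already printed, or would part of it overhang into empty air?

Compare the two slices. At z = 0.96: the cube is present — its section is the full 5×18.5 rectangle (area 92.50 mm²); the cylinder at (1.5, 8.5): section is a regular 32-gon, circumradius r=8.5 (area = (32/2)·8.500²·sin(360°/32) = 225.52 mm²); the cube at (9.5, 2) (footprint 26×8) is included at this height (area 208.00 mm²); Subtracting the remaining from the first: starting from the 5×18.5 cube (92.50 mm²), the r=8.5 cylinder at (1.5, 8.5) partially overlaps it — only the 82.86 mm² overlap (of its 225.52 mm²) is removed, clipping the outline; the 26×8 cube at (9.5, 2) misses the remaining region (no effect) — area = 9.64 mm²; (rotated 60° about Z; rotation is an isometry so areas/perimeters/island counts are preserved). At z = 1.28: the cube (footprint 5×18.5) is included at this height (area 92.50 mm²); the cylinder at (1.5, 8.5): section is a regular 32-gon, circumradius r=8.5 (area = (32/2)·8.500²·sin(360°/32) = 225.52 mm²); the 26×8 cube at (9.5, 2) contributes its full rectangle (area 208.00 mm²); Subtracting the remaining from the first: starting from the 5×18.5 cube (92.50 mm²), the r=8.5 cylinder at (1.5, 8.5) partially overlaps it — only the 82.86 mm² overlap (of its 225.52 mm²) is removed, clipping the outline; the 26×8 cube at (9.5, 2) misses the remaining region (no effect) — area = 9.64 mm²; (whole slice rotated 60° about Z — lengths, areas and connectivity unchanged). Checking containment: the cross-section at z = 1.28 is a subset of the cross-section at z = 0.96.

entirely on top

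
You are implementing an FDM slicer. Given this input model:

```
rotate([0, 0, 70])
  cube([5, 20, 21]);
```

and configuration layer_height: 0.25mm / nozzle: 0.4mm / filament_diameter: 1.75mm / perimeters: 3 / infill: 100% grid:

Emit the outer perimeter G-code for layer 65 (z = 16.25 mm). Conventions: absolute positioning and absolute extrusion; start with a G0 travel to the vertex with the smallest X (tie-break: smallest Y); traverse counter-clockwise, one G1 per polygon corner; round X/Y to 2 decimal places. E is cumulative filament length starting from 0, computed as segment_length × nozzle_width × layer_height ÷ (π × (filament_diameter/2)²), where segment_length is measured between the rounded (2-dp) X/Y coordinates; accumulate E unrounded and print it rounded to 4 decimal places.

At z = 16.25 mm: the cube (footprint 5×20) is included at this height; (rotated 70° about Z; rotation is an isometry so areas/perimeters/island counts are preserved). The outline is a single polygon with 4 vertices. Extrusion per mm of travel: 0.4 × 0.25 / (π × 0.875²) = 0.041575. Accumulating E over each segment gives final E = 2.0786.

G0 X-18.79 Y6.84 Z16.25
G1 X0.00 Y0.00 E0.8313
G1 X1.71 Y4.70 E1.0393
G1 X-17.08 Y11.54 E1.8706
G1 X-18.79 Y6.84 E2.0786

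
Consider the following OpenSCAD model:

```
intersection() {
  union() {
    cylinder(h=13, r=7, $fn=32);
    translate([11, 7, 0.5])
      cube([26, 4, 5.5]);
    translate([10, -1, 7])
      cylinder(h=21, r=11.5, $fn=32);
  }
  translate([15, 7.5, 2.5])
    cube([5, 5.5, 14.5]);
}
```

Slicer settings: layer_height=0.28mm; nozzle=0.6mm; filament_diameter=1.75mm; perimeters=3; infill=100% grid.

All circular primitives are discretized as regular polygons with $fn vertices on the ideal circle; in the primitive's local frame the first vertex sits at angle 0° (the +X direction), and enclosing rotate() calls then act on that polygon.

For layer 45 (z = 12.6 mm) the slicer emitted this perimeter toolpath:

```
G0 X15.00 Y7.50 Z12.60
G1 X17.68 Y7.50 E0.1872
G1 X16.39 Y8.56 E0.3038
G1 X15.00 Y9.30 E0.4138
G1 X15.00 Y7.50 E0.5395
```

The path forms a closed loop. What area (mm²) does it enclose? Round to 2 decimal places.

Apply the shoelace formula to the sequence of (X, Y) vertices; enclosed area = 2.67 mm².

2.67 mm²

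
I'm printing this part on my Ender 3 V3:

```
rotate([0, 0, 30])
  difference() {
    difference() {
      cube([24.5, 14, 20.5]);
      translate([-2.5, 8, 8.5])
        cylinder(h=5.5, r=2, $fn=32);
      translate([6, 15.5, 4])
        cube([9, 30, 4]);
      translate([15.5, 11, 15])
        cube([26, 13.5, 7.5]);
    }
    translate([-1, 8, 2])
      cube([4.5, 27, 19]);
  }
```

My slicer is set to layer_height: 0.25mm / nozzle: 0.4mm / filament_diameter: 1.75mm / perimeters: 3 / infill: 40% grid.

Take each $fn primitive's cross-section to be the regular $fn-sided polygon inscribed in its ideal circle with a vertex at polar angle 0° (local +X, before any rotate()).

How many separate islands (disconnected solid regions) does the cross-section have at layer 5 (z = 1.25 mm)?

1

At z = 1.25 mm: the cube is present — its section is the full 24.5×14 rectangle; the cylinder at (-2.5, 8) is not intersected at this z (z outside [8.5, 14]); the cube at (6, 15.5) is absent (z outside [4, 8]); the cube at (15.5, 11) is absent (z outside [15, 22.5]); Taking the first minus the rest: none of the subtracted shapes is present at this height, so the 24.5×14 cube is unchanged — 1 connected region; the cube at (-1, 8) does not reach this height (z outside [2, 21]); After the difference (first − rest): none of the subtracted shapes is present at this height, so that combined region is unchanged — 1 connected region; (rotated 30° about Z; rotation is an isometry so areas/perimeters/island counts are preserved). Overall, the cross-section is a single solid region. Island count = 1.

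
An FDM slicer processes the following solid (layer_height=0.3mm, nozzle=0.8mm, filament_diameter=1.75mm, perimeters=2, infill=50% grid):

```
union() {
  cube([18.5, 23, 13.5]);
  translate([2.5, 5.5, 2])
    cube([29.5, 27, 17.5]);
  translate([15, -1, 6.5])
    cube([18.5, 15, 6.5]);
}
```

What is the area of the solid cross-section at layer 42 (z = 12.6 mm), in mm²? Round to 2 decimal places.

1055.75 mm²

At z = 12.6 mm: the cube (footprint 18.5×23) is included at this height (area 425.50 mm²); the cube at (2.5, 5.5) (footprint 29.5×27) is included at this height (area 796.50 mm²); the 18.5×15 cube at (15, -1) contributes its full rectangle (area 277.50 mm²); Combining (union): the regions partially overlap — summed areas 1499.50 mm² minus the doubly-counted overlap 443.75 mm² gives 1055.75 mm² — area = 1055.75 mm². Overall, the cross-section is a single solid region. Net area = 1055.75 mm².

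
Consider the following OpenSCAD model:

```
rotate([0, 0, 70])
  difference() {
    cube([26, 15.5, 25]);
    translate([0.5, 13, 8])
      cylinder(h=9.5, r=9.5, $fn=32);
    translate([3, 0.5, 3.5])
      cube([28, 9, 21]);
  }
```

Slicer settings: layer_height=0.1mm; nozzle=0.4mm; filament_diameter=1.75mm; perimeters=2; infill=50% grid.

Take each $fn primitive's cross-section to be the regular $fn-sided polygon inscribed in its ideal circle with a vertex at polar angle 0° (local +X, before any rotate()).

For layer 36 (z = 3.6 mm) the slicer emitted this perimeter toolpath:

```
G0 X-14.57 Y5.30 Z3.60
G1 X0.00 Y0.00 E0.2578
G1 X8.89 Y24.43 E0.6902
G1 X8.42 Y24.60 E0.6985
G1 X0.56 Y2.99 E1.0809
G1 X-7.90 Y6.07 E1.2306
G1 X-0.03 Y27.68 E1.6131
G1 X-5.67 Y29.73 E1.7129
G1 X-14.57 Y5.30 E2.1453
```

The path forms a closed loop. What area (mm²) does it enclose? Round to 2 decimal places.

Apply the shoelace formula to the sequence of (X, Y) vertices; enclosed area = 196.05 mm².

196.05 mm²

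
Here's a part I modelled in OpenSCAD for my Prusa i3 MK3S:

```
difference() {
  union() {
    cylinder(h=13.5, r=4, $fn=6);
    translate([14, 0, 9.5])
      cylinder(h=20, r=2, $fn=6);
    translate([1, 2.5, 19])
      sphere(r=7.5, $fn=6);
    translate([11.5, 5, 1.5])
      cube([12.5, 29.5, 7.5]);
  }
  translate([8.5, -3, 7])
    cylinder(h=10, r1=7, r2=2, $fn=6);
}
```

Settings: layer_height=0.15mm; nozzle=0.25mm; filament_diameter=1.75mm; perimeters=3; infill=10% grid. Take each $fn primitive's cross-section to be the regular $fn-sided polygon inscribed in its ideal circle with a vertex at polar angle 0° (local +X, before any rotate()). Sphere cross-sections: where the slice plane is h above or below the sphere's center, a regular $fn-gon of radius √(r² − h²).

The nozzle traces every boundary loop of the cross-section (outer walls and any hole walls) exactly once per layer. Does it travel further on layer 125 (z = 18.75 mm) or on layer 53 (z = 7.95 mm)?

layer 53 (z = 7.95 mm)

Layer 125 (z = 18.75): the cylinder is not intersected at this z (z outside [0, 13.5]); the r=2 cylinder at (14, 0) contributes a regular 6-gon of circumradius 2 (perimeter = 2·6·2.000·sin(180°/6) = 12.00 mm); the sphere at (1, 2.5): section is a regular 6-gon, circumradius = √(r²−h²) = √(7.5²−0.25²) = 7.496 (perimeter = 2·6·7.496·sin(180°/6) = 44.97 mm); the cube at (11.5, 5) does not reach this height (z outside [1.5, 9]); Taking the union: the 2 present regions are separate (no shared area or edge), so areas and boundary lengths simply add and each stays a separate island — boundary = 56.97 mm; the cone at (8.5, -3) is not intersected at this z (z outside [7, 17]); Taking the first minus the rest: none of the subtracted shapes is present at this height, so the result so far is unchanged — boundary = 56.97 mm. So its perimeter = 56.97 mm. Layer 53 (z = 7.95): the r=4 cylinder gives a regular 6-gon of circumradius 4 (constant along its height) (perimeter = 2·6·4.000·sin(180°/6) = 24.00 mm); the cylinder at (14, 0) does not reach this height (z outside [9.5, 29.5]); the sphere at (1, 2.5) does not reach this height (|z−center|=11.050 > r=7.5); the cube at (11.5, 5) (footprint 12.5×29.5) is included at this height (perimeter 84.00 mm); Merging all regions: the 2 present regions are separate (no shared area or edge), so areas and boundary lengths simply add and each stays a separate island — boundary = 108.00 mm; the cone at (8.5, -3) (r1=7→r2=2) has section circumradius 6.525 here — a regular 6-gon (perimeter = 2·6·6.525·sin(180°/6) = 39.15 mm); Subtracting the remaining from the first: starting from that combined region, the cone at (8.5, -3) partially overlaps it — only the 0.95 mm² overlap (of its 110.61 mm²) is removed, clipping the outline — boundary = 108.00 mm. So its perimeter = 108.00 mm. Layer 53 is larger (108.00 vs 56.97 mm).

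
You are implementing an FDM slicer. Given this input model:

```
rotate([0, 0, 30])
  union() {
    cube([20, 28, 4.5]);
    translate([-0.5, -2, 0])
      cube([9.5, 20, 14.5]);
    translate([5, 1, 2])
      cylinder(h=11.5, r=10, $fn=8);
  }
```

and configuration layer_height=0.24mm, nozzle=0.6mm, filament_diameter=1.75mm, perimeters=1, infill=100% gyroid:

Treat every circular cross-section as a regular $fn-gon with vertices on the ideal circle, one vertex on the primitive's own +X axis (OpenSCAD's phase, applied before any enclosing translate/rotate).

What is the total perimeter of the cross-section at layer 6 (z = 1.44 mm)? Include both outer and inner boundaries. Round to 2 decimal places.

101.00 mm

At z = 1.44 mm: the 20×28 cube contributes its full rectangle (perimeter 96.00 mm); the 9.5×20 cube at (-0.5, -2) contributes its full rectangle (perimeter 59.00 mm); the cylinder at (5, 1) is absent (z outside [2, 13.5]); Merging all regions: the regions partially overlap (shared area 162.00 mm²), so the edge portions inside another operand are dropped and the merged outline is re-measured after clipping — boundary = 101.00 mm; (whole slice rotated 30° about Z — lengths, areas and connectivity unchanged). Overall, the cross-section is a single solid region. Total boundary length (outer) = 101.00 mm.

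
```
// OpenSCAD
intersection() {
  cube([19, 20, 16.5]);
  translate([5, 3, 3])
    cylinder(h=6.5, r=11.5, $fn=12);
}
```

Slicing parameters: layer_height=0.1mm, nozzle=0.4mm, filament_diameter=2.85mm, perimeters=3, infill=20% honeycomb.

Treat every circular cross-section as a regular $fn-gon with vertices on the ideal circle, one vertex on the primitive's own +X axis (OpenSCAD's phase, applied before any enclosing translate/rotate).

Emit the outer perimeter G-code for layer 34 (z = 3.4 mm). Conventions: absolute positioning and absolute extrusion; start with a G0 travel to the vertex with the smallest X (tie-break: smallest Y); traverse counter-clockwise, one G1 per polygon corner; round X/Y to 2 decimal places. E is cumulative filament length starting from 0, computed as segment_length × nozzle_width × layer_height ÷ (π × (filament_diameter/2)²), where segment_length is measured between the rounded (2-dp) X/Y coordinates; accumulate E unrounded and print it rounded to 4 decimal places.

At z = 3.4 mm: the cube (footprint 19×20) is included at this height; the r=11.5 cylinder at (5, 3) gives a regular 12-gon of circumradius 11.5 (constant along its height); Keeping only the common overlap: the r=11.5 cylinder at (5, 3) partially overlaps the 19×20 cube; clipping to the common part keeps 201.63 mm² — 1 connected region. The outline is a single polygon with 7 vertices. Extrusion per mm of travel: 0.4 × 0.1 / (π × 1.425²) = 0.006270. Accumulating E over each segment gives final E = 0.3449.

G0 X0.00 Y0.00 Z3.40
G1 X15.70 Y0.00 E0.0984
G1 X16.50 Y3.00 E0.1179
G1 X14.96 Y8.75 E0.1552
G1 X10.75 Y12.96 E0.1926
G1 X5.00 Y14.50 E0.2299
G1 X0.00 Y13.16 E0.2623
G1 X0.00 Y0.00 E0.3449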